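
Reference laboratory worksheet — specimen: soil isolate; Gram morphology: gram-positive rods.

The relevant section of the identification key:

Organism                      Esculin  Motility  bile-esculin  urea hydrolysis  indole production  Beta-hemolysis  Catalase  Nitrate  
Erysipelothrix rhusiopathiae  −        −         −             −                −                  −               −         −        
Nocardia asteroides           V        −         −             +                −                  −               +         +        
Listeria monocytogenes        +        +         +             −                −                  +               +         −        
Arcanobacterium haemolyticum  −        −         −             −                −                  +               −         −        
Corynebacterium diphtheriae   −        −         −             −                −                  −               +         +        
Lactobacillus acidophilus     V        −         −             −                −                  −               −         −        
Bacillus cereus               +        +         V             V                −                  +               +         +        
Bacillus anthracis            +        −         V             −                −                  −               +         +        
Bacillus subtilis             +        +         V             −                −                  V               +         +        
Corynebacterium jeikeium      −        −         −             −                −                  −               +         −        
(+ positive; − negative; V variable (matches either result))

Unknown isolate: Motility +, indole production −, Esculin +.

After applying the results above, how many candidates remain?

3

Motility +: excludes 7 organisms — 3 left.
Esculin +: all 3 remaining candidates are consistent.
indole production −: all 3 remaining candidates are consistent.
Still consistent: Bacillus cereus, Bacillus subtilis, Listeria monocytogenes.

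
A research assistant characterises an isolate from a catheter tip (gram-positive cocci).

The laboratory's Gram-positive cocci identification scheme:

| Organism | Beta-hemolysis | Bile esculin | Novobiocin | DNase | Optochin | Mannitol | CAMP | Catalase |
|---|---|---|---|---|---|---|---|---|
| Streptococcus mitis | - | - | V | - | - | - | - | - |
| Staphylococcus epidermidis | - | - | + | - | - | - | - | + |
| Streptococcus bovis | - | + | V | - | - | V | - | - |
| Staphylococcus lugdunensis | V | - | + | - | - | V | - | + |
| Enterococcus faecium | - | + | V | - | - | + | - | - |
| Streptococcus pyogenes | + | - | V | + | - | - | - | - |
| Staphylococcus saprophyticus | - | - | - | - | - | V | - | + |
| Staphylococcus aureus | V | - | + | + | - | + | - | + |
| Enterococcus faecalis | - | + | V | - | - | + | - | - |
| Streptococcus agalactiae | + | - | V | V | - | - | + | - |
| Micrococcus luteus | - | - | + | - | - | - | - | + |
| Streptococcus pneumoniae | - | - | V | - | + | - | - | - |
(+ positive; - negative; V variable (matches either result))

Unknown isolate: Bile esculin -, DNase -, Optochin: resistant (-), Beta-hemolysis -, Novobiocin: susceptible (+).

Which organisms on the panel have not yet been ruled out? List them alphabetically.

Optochin -: excludes Streptococcus pneumoniae — 11 left.
Novobiocin +: excludes Staphylococcus saprophyticus — 10 left.
Bile esculin -: excludes Streptococcus bovis, Enterococcus faecium, Enterococcus faecalis — 7 left.
DNase -: excludes Streptococcus pyogenes, Staphylococcus aureus — 5 left.
Beta-hemolysis -: excludes Streptococcus agalactiae — 4 left.

Micrococcus luteus, Staphylococcus epidermidis, Staphylococcus lugdunensis, Streptococcus mitis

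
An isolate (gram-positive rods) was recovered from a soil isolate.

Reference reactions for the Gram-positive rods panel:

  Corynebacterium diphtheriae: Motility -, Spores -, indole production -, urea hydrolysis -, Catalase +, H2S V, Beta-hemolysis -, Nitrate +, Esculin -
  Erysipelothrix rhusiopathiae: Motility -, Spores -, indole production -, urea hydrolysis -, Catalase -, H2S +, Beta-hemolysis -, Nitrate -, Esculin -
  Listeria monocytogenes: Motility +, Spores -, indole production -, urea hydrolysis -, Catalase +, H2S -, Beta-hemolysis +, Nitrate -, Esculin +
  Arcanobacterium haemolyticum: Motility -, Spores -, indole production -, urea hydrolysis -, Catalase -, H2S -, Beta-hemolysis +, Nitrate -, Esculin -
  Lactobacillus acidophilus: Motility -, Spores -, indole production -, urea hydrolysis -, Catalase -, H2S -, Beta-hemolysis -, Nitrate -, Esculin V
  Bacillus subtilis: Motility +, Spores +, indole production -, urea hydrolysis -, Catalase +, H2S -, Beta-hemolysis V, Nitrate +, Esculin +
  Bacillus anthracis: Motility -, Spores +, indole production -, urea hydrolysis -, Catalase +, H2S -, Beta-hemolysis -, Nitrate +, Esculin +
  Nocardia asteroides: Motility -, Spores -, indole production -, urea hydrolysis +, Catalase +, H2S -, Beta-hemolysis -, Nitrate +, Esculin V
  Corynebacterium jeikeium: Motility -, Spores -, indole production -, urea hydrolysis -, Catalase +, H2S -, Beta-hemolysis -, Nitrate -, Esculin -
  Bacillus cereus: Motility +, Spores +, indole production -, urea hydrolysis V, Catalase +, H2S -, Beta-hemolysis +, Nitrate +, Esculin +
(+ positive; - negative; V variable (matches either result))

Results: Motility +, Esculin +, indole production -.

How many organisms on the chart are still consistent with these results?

3

Esculin +: excludes Corynebacterium diphtheriae, Erysipelothrix rhusiopathiae, Arcanobacterium haemolyticum, Corynebacterium jeikeium — 6 left.
indole production -: all 6 remaining candidates are consistent.
Motility +: excludes Lactobacillus acidophilus, Bacillus anthracis, Nocardia asteroides — 3 left.
Still consistent: Bacillus cereus, Bacillus subtilis, Listeria monocytogenes.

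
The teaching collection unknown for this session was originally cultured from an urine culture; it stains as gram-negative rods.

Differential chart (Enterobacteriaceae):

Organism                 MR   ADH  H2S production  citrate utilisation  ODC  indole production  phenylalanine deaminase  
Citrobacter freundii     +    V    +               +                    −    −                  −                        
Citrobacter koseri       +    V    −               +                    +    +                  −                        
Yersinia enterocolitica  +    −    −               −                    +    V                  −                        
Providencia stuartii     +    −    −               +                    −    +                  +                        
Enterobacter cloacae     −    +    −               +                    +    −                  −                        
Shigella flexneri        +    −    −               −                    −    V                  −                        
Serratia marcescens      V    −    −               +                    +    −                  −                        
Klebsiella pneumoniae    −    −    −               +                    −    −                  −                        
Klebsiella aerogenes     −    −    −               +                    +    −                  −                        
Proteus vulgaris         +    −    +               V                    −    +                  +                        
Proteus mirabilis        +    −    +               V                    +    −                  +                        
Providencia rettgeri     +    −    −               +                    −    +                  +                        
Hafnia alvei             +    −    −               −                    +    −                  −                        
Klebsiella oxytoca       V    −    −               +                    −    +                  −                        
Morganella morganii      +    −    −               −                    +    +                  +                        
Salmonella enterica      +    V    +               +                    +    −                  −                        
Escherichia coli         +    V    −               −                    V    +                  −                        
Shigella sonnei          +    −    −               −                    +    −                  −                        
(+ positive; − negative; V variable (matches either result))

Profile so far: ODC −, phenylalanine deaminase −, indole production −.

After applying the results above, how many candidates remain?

indole production −: excludes 7 organisms — 11 left.
phenylalanine deaminase −: excludes Proteus mirabilis — 10 left.
ODC −: excludes 7 organisms — 3 left.
Still consistent: Citrobacter freundii, Klebsiella pneumoniae, Shigella flexneri.

3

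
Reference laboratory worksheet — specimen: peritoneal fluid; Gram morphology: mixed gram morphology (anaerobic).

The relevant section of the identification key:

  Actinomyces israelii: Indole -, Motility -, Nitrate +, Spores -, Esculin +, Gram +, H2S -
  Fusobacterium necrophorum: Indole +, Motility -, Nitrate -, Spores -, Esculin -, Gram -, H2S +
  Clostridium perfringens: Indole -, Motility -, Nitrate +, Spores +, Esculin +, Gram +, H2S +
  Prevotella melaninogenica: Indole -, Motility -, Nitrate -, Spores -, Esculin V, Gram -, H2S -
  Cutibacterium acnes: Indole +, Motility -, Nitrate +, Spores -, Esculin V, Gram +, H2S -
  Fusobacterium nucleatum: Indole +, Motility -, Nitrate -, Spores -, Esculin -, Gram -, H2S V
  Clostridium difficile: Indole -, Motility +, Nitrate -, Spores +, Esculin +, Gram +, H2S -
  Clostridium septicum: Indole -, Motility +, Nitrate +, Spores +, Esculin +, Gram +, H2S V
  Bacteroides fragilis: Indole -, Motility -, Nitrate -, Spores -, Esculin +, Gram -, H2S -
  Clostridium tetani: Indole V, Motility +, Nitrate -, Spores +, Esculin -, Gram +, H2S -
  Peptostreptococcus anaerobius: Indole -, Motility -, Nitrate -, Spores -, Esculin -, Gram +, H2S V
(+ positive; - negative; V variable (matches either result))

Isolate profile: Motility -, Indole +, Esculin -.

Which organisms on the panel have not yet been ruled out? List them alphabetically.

Esculin -: excludes 5 organisms — 6 left.
Indole +: excludes Prevotella melaninogenica, Peptostreptococcus anaerobius — 4 left.
Motility -: excludes Clostridium tetani — 3 left.

Cutibacterium acnes, Fusobacterium necrophorum, Fusobacterium nucleatum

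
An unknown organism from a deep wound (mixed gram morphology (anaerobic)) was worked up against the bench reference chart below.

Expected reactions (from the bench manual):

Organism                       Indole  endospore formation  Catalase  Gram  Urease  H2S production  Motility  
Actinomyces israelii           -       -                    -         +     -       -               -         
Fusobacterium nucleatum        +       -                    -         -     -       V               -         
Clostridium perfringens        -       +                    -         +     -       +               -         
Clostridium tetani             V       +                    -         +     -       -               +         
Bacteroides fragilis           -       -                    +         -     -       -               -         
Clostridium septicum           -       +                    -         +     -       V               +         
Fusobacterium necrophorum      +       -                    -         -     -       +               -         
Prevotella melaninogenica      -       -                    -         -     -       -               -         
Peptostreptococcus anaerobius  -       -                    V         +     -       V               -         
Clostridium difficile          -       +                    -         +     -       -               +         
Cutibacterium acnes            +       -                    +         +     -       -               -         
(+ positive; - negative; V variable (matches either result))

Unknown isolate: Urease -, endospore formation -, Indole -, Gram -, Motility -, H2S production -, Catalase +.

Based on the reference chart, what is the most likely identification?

Catalase +: excludes 8 organisms — 3 left.
H2S production -: all 3 remaining candidates are consistent.
Gram -: excludes Peptostreptococcus anaerobius, Cutibacterium acnes — 1 left.
Indole -: the one remaining candidate is consistent.
Urease -: the one remaining candidate is consistent.
Motility -: the one remaining candidate is consistent.
endospore formation -: the one remaining candidate is consistent.

Bacteroides fragilis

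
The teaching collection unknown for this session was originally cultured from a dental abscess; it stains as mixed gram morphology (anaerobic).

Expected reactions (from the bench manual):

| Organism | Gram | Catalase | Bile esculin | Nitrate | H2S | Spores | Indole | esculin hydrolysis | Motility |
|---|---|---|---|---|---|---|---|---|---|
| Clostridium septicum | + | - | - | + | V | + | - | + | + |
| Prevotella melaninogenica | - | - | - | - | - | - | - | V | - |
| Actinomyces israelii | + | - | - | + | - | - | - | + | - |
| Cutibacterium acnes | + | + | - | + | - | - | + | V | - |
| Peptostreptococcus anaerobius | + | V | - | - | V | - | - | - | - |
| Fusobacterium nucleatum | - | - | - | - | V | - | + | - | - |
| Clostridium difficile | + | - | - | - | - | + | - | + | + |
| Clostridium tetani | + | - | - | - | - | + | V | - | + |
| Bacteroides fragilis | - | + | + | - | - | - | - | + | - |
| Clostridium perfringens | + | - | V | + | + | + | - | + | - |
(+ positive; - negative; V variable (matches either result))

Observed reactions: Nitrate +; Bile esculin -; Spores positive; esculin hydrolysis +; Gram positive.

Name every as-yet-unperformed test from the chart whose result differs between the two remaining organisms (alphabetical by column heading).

Motility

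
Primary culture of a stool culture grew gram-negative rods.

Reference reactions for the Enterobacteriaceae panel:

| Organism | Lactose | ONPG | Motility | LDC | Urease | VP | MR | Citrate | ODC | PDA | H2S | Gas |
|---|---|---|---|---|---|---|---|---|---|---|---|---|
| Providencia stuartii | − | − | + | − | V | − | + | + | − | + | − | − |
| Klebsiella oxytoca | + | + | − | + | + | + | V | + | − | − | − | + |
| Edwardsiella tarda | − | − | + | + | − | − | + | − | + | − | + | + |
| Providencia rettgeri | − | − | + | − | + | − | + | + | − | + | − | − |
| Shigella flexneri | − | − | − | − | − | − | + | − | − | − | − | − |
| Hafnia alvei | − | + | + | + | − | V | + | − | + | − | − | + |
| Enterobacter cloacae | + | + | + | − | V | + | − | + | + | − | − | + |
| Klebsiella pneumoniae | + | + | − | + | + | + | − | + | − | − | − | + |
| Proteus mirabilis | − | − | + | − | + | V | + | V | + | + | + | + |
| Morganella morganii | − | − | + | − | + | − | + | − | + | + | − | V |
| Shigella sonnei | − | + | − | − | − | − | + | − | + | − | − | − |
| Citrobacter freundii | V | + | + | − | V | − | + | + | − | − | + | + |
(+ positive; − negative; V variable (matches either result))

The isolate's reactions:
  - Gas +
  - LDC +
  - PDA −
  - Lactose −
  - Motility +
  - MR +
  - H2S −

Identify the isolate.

Gas +: excludes Providencia stuartii, Providencia rettgeri, Shigella flexneri, Shigella sonnei — 8 left.
Motility +: excludes Klebsiella oxytoca, Klebsiella pneumoniae — 6 left.
MR +: excludes Enterobacter cloacae — 5 left.
H2S −: excludes Edwardsiella tarda, Proteus mirabilis, Citrobacter freundii — 2 left.
Lactose −: all 2 remaining candidates are consistent.
PDA −: excludes Morganella morganii — 1 left.
LDC +: the one remaining candidate is consistent.

Hafnia alvei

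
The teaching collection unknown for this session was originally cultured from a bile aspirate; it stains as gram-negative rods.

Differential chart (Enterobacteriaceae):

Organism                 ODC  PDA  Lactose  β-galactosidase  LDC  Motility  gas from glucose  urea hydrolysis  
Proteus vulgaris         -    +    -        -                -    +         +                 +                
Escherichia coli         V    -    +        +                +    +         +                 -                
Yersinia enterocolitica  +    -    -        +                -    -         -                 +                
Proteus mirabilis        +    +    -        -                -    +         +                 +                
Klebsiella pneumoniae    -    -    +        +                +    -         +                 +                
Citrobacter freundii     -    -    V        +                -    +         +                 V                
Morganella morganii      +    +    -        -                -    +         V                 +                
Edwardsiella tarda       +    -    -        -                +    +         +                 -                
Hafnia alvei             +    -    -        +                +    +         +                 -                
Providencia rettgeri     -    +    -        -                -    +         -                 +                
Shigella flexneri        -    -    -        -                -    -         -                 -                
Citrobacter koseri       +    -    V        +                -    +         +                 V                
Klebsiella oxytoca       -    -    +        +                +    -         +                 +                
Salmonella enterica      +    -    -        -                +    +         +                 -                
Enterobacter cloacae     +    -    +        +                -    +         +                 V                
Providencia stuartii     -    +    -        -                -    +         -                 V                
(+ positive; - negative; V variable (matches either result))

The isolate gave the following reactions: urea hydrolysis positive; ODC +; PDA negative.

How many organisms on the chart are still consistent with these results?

PDA -: excludes 5 organisms — 11 left.
urea hydrolysis +: excludes 5 organisms — 6 left.
ODC +: excludes Klebsiella pneumoniae, Citrobacter freundii, Klebsiella oxytoca — 3 left.
Still consistent: Citrobacter koseri, Enterobacter cloacae, Yersinia enterocolitica.

3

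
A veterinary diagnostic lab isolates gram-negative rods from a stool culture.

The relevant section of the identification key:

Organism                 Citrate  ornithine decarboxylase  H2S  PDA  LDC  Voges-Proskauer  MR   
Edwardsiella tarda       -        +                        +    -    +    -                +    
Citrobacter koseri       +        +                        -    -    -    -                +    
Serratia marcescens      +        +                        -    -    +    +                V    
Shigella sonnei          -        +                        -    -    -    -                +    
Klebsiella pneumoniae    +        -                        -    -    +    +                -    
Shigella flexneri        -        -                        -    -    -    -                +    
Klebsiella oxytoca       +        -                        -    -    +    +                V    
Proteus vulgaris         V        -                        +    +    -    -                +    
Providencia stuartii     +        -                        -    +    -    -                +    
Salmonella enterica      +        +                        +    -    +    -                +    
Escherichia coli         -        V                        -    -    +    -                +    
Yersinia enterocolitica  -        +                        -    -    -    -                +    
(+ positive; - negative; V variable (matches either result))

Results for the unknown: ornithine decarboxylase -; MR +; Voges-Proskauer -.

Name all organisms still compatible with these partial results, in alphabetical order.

ornithine decarboxylase -: excludes 6 organisms — 6 left.
Voges-Proskauer -: excludes Klebsiella pneumoniae, Klebsiella oxytoca — 4 left.
MR +: all 4 remaining candidates are consistent.

Escherichia coli, Proteus vulgaris, Providencia stuartii, Shigella flexneri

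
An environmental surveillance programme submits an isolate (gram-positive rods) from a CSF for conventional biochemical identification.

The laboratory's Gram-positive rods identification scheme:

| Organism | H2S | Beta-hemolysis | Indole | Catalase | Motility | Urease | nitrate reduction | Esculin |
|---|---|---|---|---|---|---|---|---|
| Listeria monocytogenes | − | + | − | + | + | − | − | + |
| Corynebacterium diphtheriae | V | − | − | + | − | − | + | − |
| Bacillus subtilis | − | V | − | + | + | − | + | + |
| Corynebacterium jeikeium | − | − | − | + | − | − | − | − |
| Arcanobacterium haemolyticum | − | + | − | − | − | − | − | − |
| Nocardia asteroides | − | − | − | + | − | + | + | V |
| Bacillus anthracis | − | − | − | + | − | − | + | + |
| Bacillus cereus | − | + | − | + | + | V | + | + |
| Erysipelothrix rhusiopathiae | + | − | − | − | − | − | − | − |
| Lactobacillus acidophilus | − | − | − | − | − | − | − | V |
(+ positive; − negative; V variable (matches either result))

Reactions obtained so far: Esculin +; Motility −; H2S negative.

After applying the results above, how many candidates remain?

H2S −: excludes Erysipelothrix rhusiopathiae — 9 left.
Esculin +: excludes Corynebacterium diphtheriae, Corynebacterium jeikeium, Arcanobacterium haemolyticum — 6 left.
Motility −: excludes Listeria monocytogenes, Bacillus subtilis, Bacillus cereus — 3 left.
Still consistent: Bacillus anthracis, Lactobacillus acidophilus, Nocardia asteroides.

3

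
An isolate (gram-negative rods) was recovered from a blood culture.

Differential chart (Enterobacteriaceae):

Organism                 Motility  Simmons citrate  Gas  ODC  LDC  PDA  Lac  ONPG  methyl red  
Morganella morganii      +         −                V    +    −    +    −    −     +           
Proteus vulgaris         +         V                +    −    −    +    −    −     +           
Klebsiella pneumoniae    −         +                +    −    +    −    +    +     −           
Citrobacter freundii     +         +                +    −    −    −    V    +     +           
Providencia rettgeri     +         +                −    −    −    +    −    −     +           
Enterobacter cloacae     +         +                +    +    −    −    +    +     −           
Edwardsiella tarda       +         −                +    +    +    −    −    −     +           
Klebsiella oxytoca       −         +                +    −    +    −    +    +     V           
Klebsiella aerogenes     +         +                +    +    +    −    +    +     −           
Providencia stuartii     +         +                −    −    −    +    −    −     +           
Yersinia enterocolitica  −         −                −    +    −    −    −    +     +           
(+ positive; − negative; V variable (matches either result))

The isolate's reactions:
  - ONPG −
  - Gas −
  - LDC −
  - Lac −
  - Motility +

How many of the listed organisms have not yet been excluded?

3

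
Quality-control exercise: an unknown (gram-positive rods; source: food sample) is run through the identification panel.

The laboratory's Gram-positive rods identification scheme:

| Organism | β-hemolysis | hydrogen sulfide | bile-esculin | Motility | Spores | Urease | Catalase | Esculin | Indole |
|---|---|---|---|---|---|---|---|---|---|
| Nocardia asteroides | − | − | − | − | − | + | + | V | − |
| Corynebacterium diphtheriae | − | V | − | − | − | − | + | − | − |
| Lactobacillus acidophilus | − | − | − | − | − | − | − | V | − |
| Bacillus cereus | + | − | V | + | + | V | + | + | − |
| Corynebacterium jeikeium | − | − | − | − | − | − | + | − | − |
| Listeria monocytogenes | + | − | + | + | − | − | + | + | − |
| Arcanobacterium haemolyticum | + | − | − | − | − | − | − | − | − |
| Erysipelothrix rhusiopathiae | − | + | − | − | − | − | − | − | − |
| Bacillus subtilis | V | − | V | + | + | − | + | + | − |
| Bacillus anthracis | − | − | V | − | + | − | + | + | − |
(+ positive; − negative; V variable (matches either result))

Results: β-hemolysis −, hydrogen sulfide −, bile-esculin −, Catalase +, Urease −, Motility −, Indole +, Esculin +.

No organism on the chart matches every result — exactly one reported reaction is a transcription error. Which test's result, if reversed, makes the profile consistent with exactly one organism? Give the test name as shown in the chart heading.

As reported, no row in the chart matches all 8 reactions.
Reversing Catalase → still no organism matches.
Reversing hydrogen sulfide → still no organism matches.
Reversing Urease → still no organism matches.
Reversing bile-esculin → still no organism matches.
Reversing Motility → still no organism matches.
Reversing Esculin → still no organism matches.
Reversing Indole (to −) → unique match: Bacillus anthracis.
Reversing β-hemolysis → still no organism matches.

Indole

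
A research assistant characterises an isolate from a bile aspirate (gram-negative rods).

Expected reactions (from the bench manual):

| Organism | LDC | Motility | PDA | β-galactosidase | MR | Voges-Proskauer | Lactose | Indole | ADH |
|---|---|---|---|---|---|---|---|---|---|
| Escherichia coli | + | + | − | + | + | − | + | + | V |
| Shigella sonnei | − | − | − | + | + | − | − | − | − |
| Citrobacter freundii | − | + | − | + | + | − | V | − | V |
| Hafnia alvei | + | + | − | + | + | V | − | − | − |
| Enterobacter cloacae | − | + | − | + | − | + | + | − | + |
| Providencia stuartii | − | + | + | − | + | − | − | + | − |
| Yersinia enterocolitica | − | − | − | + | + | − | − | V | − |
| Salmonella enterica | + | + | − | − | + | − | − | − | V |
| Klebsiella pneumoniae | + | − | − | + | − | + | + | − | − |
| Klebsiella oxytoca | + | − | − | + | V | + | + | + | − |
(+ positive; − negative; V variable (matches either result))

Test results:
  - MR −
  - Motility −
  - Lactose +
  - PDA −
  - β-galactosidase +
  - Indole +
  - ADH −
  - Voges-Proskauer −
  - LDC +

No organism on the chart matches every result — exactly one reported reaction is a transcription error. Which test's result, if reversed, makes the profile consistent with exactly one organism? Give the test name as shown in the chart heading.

As reported, no row in the chart matches all 9 reactions.
Reversing ADH → still no organism matches.
Reversing Lactose → still no organism matches.
Reversing PDA → still no organism matches.
Reversing LDC → still no organism matches.
Reversing β-galactosidase → still no organism matches.
Reversing Indole → still no organism matches.
Reversing Motility → still no organism matches.
Reversing MR → still no organism matches.
Reversing Voges-Proskauer (to +) → unique match: Klebsiella oxytoca.

Voges-Proskauer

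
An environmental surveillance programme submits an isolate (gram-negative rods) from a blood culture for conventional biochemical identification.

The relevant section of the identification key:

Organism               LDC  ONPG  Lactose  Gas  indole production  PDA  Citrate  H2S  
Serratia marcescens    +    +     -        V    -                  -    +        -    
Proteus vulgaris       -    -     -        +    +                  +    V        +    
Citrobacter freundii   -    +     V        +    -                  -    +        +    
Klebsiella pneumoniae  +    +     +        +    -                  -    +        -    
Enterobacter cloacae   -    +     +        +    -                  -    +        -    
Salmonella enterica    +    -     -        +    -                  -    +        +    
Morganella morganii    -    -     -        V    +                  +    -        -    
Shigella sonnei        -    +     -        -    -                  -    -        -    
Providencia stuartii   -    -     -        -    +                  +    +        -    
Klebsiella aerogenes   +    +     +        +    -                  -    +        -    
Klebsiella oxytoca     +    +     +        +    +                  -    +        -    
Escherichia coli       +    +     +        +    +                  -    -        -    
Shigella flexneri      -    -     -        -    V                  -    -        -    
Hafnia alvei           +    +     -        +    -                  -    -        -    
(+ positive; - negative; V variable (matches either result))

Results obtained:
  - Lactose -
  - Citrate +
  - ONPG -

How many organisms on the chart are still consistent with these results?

ONPG -: excludes 9 organisms — 5 left.
Citrate +: excludes Morganella morganii, Shigella flexneri — 3 left.
Lactose -: all 3 remaining candidates are consistent.
Still consistent: Proteus vulgaris, Providencia stuartii, Salmonella enterica.

3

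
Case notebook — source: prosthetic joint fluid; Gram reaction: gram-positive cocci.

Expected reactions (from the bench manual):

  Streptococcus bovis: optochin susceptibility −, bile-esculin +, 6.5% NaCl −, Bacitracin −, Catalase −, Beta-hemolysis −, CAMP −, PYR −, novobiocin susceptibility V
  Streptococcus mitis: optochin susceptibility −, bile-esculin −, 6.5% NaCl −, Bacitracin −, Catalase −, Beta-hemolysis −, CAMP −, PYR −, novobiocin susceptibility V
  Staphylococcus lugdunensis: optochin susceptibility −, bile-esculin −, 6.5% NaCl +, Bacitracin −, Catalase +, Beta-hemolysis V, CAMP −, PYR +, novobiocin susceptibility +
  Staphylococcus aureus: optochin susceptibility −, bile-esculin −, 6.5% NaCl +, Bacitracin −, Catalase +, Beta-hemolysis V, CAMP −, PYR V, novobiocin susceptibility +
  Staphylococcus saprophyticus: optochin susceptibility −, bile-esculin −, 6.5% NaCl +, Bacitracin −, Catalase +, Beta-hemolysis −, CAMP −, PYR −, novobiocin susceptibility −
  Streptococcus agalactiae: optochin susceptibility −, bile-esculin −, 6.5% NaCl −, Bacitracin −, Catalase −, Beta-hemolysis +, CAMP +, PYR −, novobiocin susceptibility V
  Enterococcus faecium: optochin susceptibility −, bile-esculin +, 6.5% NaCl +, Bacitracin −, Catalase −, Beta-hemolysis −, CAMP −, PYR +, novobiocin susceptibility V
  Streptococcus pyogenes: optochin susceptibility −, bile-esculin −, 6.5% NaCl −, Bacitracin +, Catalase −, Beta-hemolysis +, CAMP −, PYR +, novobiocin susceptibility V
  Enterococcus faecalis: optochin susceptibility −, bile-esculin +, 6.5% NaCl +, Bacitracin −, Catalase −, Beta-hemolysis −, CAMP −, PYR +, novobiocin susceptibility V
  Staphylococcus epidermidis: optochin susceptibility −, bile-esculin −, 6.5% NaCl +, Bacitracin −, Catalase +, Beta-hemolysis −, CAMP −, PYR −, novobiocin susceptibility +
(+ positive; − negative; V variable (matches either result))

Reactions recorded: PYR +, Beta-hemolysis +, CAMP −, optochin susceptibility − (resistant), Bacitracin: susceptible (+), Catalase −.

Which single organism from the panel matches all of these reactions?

Streptococcus pyogenes

PYR +: excludes 5 organisms — 5 left.
optochin susceptibility −: all 5 remaining candidates are consistent.
Beta-hemolysis +: excludes Enterococcus faecium, Enterococcus faecalis — 3 left.
Catalase −: excludes Staphylococcus lugdunensis, Staphylococcus aureus — 1 left.
CAMP −: the one remaining candidate is consistent.
Bacitracin +: the one remaining candidate is consistent.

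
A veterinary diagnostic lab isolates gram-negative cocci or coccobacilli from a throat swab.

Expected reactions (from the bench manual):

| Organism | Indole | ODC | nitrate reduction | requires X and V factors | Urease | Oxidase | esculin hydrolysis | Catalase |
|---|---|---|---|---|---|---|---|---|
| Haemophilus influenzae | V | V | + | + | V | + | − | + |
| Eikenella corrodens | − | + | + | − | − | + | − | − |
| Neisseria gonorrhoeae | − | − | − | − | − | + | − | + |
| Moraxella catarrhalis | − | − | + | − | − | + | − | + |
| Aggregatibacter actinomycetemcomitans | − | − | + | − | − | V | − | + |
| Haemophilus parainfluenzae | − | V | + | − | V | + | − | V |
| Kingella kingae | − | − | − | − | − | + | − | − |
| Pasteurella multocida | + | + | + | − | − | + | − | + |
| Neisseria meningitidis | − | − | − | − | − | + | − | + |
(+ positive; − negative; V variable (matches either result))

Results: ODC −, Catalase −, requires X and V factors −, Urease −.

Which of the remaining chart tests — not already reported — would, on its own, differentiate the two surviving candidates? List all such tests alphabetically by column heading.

nitrate reduction

requires X and V factors −: excludes Haemophilus influenzae — 8 left.
Urease −: all 8 remaining candidates are consistent.
Catalase −: excludes 5 organisms — 3 left.
ODC −: excludes Eikenella corrodens — 2 left.
Two candidates remain: Haemophilus parainfluenzae and Kingella kingae.
  Indole: − vs − — same for both, does not separate.
  nitrate reduction: Haemophilus parainfluenzae +, Kingella kingae − — discriminates.
  Oxidase: + vs + — same for both, does not separate.
  esculin hydrolysis: − vs − — same for both, does not separate.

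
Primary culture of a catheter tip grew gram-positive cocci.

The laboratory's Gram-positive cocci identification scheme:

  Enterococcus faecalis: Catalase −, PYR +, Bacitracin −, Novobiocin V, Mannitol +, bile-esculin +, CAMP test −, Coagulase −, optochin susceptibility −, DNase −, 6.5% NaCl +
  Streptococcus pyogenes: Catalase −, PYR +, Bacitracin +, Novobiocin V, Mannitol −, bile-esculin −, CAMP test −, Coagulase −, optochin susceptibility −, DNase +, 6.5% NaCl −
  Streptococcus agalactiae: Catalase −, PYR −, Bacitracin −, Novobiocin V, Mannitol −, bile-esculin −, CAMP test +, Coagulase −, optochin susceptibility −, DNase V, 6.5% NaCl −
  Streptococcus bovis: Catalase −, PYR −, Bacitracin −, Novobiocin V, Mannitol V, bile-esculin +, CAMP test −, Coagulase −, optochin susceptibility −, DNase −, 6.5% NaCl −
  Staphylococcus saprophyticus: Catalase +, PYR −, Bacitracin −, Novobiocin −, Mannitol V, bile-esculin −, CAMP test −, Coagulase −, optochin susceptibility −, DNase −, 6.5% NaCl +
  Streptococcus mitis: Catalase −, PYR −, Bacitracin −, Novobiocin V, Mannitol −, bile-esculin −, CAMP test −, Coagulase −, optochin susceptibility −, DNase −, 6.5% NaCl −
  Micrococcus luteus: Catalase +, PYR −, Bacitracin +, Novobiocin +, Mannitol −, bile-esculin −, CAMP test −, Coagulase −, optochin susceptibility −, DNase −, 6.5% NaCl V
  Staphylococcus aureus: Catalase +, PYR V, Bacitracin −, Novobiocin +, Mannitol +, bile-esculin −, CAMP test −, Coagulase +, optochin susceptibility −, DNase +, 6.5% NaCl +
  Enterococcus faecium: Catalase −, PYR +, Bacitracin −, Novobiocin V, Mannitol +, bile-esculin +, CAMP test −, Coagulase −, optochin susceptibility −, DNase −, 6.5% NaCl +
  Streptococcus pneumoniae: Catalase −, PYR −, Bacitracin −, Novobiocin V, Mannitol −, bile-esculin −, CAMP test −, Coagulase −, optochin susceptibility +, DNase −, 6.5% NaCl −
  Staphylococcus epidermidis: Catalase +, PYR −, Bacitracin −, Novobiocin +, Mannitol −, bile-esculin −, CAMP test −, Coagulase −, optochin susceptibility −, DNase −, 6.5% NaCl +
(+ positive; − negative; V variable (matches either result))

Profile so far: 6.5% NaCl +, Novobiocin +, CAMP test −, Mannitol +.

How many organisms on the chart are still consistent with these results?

Novobiocin +: excludes Staphylococcus saprophyticus — 10 left.
Mannitol +: excludes 6 organisms — 4 left.
CAMP test −: all 4 remaining candidates are consistent.
6.5% NaCl +: excludes Streptococcus bovis — 3 left.
Still consistent: Enterococcus faecalis, Enterococcus faecium, Staphylococcus aureus.

3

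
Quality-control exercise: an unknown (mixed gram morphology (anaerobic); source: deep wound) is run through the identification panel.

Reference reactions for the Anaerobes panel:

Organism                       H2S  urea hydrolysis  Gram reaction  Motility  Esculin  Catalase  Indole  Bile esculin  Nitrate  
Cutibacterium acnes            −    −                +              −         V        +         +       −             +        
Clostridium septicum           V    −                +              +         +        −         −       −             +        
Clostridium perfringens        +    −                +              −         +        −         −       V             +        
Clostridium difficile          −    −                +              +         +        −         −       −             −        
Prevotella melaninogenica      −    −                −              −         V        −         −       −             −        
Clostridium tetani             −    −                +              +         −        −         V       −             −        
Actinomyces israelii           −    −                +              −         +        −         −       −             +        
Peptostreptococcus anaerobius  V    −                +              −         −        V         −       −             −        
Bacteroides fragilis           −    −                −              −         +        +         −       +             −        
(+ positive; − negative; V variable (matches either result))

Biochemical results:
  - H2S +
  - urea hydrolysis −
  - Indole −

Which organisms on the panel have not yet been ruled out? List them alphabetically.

H2S +: excludes 6 organisms — 3 left.
urea hydrolysis −: all 3 remaining candidates are consistent.
Indole −: all 3 remaining candidates are consistent.

Clostridium perfringens, Clostridium septicum, Peptostreptococcus anaerobius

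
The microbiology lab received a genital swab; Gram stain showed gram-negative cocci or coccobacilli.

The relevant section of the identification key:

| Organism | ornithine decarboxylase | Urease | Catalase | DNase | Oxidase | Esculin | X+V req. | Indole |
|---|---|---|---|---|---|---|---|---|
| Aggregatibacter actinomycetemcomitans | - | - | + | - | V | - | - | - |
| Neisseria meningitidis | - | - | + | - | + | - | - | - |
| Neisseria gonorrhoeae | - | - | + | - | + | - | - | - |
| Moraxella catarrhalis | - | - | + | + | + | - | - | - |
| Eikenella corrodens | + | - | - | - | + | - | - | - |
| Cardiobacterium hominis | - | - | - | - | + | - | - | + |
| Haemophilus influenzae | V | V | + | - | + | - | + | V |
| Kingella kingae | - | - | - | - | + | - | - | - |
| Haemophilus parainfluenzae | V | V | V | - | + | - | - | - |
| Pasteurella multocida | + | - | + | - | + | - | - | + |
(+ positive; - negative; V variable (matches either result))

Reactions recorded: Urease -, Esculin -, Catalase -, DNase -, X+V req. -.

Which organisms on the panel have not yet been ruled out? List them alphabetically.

Esculin -: all 10 remaining candidates are consistent.
Urease -: all 10 remaining candidates are consistent.
X+V req. -: excludes Haemophilus influenzae — 9 left.
DNase -: excludes Moraxella catarrhalis — 8 left.
Catalase -: excludes Aggregatibacter actinomycetemcomitans, Neisseria meningitidis, Neisseria gonorrhoeae, Pasteurella multocida — 4 left.

Cardiobacterium hominis, Eikenella corrodens, Haemophilus parainfluenzae, Kingella kingae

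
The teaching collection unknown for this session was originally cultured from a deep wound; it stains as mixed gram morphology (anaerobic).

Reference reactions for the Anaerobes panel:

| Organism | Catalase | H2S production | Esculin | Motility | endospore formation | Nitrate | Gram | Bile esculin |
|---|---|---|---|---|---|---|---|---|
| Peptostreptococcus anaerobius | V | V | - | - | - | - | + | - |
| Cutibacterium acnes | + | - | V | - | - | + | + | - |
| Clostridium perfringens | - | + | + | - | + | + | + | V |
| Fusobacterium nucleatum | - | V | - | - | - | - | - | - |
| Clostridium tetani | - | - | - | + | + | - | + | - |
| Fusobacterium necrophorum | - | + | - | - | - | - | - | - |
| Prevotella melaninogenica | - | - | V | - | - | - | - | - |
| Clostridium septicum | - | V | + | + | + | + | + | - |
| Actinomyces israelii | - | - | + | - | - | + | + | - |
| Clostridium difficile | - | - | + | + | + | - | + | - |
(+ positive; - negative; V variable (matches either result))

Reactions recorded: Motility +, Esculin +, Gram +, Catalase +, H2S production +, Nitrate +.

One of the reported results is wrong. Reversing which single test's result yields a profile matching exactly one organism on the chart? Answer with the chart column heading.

Catalase

As reported, no row in the chart matches all 6 reactions.
Reversing H2S production → still no organism matches.
Reversing Motility → still no organism matches.
Reversing Nitrate → still no organism matches.
Reversing Catalase (to -) → unique match: Clostridium septicum.
Reversing Gram → still no organism matches.
Reversing Esculin → still no organism matches.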